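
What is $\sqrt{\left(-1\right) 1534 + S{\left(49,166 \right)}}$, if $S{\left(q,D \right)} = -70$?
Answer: $2 i \sqrt{401} \approx 40.05 i$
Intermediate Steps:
$\sqrt{\left(-1\right) 1534 + S{\left(49,166 \right)}} = \sqrt{\left(-1\right) 1534 - 70} = \sqrt{-1534 - 70} = \sqrt{-1604} = 2 i \sqrt{401}$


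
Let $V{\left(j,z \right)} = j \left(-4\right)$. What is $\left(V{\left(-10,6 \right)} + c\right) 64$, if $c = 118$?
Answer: $10112$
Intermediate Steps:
$V{\left(j,z \right)} = - 4 j$
$\left(V{\left(-10,6 \right)} + c\right) 64 = \left(\left(-4\right) \left(-10\right) + 118\right) 64 = \left(40 + 118\right) 64 = 158 \cdot 64 = 10112$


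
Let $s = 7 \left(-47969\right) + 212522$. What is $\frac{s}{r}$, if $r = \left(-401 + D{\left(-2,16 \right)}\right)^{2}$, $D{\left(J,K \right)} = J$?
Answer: $- \frac{123261}{162409} \approx -0.75895$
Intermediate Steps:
$r = 162409$ ($r = \left(-401 - 2\right)^{2} = \left(-403\right)^{2} = 162409$)
$s = -123261$ ($s = -335783 + 212522 = -123261$)
$\frac{s}{r} = - \frac{123261}{162409}$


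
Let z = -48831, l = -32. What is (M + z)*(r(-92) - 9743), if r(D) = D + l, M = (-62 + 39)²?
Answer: 476595834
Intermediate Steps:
M = 529 (M = (-23)² = 529)
r(D) = -32 + D (r(D) = D - 32 = -32 + D)
(M + z)*(r(-92) - 9743) = (529 - 48831)*((-32 - 92) - 9743) = -48302*(-124 - 9743) = -48302*(-9867) = 476595834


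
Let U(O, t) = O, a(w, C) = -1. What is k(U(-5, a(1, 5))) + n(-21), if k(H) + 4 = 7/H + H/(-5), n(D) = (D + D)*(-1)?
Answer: 188/5 ≈ 37.600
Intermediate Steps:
n(D) = -2*D (n(D) = (2*D)*(-1) = -2*D)
k(H) = -4 + 7/H - H/5 (k(H) = -4 + (7/H + H/(-5)) = -4 + (7/H + H*(-⅕)) = -4 + (7/H - H/5) = -4 + 7/H - H/5)
k(U(-5, a(1, 5))) + n(-21) = (-4 + 7/(-5) - ⅕*(-5)) - 2*(-21) = (-4 + 7*(-⅕) + 1) + 42 = (-4 - 7/5 + 1) + 42 = -22/5 + 42 = 188/5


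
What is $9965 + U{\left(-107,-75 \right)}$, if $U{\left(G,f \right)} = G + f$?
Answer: $9783$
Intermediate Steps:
$9965 + U{\left(-107,-75 \right)} = 9965 - 182 = 9783$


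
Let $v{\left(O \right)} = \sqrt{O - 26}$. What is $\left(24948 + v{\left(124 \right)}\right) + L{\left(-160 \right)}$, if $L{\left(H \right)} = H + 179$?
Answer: $24967 + 7 \sqrt{2} \approx 24977.0$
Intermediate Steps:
$L{\left(H \right)} = 179 + H$
$v{\left(O \right)} = \sqrt{-26 + O}$
$\left(24948 + v{\left(124 \right)}\right) + L{\left(-160 \right)} = \left(24948 + \sqrt{-26 + 124}\right) + \left(179 - 160\right) = \left(24948 + \sqrt{98}\right) + 19 = \left(24948 + 7 \sqrt{2}\right) + 19 = 24967 + 7 \sqrt{2}$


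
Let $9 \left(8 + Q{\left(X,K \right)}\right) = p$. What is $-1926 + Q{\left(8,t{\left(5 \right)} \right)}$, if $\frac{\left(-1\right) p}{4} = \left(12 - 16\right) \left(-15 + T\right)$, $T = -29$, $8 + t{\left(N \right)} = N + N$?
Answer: $- \frac{18110}{9} \approx -2012.2$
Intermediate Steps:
$t{\left(N \right)} = -8 + 2 N$ ($t{\left(N \right)} = -8 + \left(N + N\right) = -8 + 2 N$)
$p = -704$ ($p = - 4 \left(12 - 16\right) \left(-15 - 29\right) = - 4 \left(\left(-4\right) \left(-44\right)\right) = \left(-4\right) 176 = -704$)
$Q{\left(X,K \right)} = - \frac{776}{9}$ ($Q{\left(X,K \right)} = -8 + \frac{1}{9} \left(-704\right) = -8 - \frac{704}{9} = - \frac{776}{9}$)
$-1926 + Q{\left(8,t{\left(5 \right)} \right)} = -1926 - \frac{776}{9} = - \frac{18110}{9}$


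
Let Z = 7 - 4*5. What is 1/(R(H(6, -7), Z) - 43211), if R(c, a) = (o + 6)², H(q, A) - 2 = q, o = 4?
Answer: -1/43111 ≈ -2.3196e-5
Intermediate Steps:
H(q, A) = 2 + q
Z = -13 (Z = 7 - 20 = -13)
R(c, a) = 100 (R(c, a) = (4 + 6)² = 10² = 100)
1/(R(H(6, -7), Z) - 43211) = 1/(100 - 43211) = 1/(-43111) = -1/43111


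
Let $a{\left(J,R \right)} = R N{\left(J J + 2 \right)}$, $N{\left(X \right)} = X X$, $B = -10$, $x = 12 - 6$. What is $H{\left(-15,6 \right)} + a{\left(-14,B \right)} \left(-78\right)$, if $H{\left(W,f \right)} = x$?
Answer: $30579126$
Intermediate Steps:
$x = 6$ ($x = 12 - 6 = 6$)
$H{\left(W,f \right)} = 6$
$N{\left(X \right)} = X^{2}$
$a{\left(J,R \right)} = R \left(2 + J^{2}\right)^{2}$ ($a{\left(J,R \right)} = R \left(J J + 2\right)^{2} = R \left(J^{2} + 2\right)^{2} = R \left(2 + J^{2}\right)^{2}$)
$H{\left(-15,6 \right)} + a{\left(-14,B \right)} \left(-78\right) = 6 + - 10 \left(2 + \left(-14\right)^{2}\right)^{2} \left(-78\right) = 6 + - 10 \left(2 + 196\right)^{2} \left(-78\right) = 6 + - 10 \cdot 198^{2} \left(-78\right) = 6 + \left(-10\right) 39204 \left(-78\right) = 6 - -30579120 = 6 + 30579120 = 30579126$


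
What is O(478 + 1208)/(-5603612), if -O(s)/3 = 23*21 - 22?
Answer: 1383/5603612 ≈ 0.00024681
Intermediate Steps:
O(s) = -1383 (O(s) = -3*(23*21 - 22) = -3*(483 - 22) = -3*461 = -1383)
O(478 + 1208)/(-5603612) = -1383/(-5603612) = -1383*(-1/5603612) = 1383/5603612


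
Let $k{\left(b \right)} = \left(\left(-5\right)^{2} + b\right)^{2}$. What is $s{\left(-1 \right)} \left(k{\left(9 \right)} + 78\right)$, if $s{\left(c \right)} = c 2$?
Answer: $-2468$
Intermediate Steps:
$s{\left(c \right)} = 2 c$
$k{\left(b \right)} = \left(25 + b\right)^{2}$
$s{\left(-1 \right)} \left(k{\left(9 \right)} + 78\right) = 2 \left(-1\right) \left(\left(25 + 9\right)^{2} + 78\right) = - 2 \left(34^{2} + 78\right) = - 2 \left(1156 + 78\right) = \left(-2\right) 1234 = -2468$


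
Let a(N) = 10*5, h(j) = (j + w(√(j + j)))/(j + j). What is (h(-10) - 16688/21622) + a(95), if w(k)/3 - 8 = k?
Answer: 5246383/108110 - 3*I*√5/10 ≈ 48.528 - 0.67082*I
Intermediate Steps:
w(k) = 24 + 3*k
h(j) = (24 + j + 3*√2*√j)/(2*j) (h(j) = (j + (24 + 3*√(j + j)))/(j + j) = (j + (24 + 3*√(2*j)))/((2*j)) = (j + (24 + 3*(√2*√j)))*(1/(2*j)) = (j + (24 + 3*√2*√j))*(1/(2*j)) = (24 + j + 3*√2*√j)*(1/(2*j)) = (24 + j + 3*√2*√j)/(2*j))
a(N) = 50
(h(-10) - 16688/21622) + a(95) = ((½)*(24 - 10 + 3*√2*√(-10))/(-10) - 16688/21622) + 50 = ((½)*(-⅒)*(24 - 10 + 3*√2*(I*√10)) - 16688*1/21622) + 50 = ((½)*(-⅒)*(24 - 10 + 6*I*√5) - 8344/10811) + 50 = ((½)*(-⅒)*(14 + 6*I*√5) - 8344/10811) + 50 = ((-7/10 - 3*I*√5/10) - 8344/10811) + 50 = (-159117/108110 - 3*I*√5/10) + 50 = 5246383/108110 - 3*I*√5/10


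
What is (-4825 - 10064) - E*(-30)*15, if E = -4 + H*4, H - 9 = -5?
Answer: -9489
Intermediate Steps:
H = 4 (H = 9 - 5 = 4)
E = 12 (E = -4 + 4*4 = -4 + 16 = 12)
(-4825 - 10064) - E*(-30)*15 = (-4825 - 10064) - 12*(-30)*15 = -14889 - (-360)*15 = -14889 - 1*(-5400) = -14889 + 5400 = -9489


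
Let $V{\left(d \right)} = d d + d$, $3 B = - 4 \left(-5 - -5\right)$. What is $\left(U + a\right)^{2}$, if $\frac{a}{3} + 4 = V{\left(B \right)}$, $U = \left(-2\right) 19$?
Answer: $2500$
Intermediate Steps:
$B = 0$ ($B = \frac{\left(-4\right) \left(-5 - -5\right)}{3} = \frac{\left(-4\right) \left(-5 + 5\right)}{3} = \frac{\left(-4\right) 0}{3} = \frac{1}{3} \cdot 0 = 0$)
$V{\left(d \right)} = d + d^{2}$ ($V{\left(d \right)} = d^{2} + d = d + d^{2}$)
$U = -38$
$a = -12$ ($a = -12 + 3 \cdot 0 \left(1 + 0\right) = -12 + 3 \cdot 0 \cdot 1 = -12 + 3 \cdot 0 = -12 + 0 = -12$)
$\left(U + a\right)^{2} = \left(-38 - 12\right)^{2} = \left(-50\right)^{2} = 2500$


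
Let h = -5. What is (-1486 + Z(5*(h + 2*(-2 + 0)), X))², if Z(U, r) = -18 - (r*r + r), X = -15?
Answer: 2937796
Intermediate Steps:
Z(U, r) = -18 - r - r² (Z(U, r) = -18 - (r² + r) = -18 - (r + r²) = -18 + (-r - r²) = -18 - r - r²)
(-1486 + Z(5*(h + 2*(-2 + 0)), X))² = (-1486 + (-18 - 1*(-15) - 1*(-15)²))² = (-1486 + (-18 + 15 - 1*225))² = (-1486 + (-18 + 15 - 225))² = (-1486 - 228)² = (-1714)² = 2937796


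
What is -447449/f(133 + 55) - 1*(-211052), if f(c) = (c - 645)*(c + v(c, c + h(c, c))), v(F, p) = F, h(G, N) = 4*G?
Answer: 36265934713/171832 ≈ 2.1105e+5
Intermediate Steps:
f(c) = 2*c*(-645 + c) (f(c) = (c - 645)*(c + c) = (-645 + c)*(2*c) = 2*c*(-645 + c))
-447449/f(133 + 55) - 1*(-211052) = -447449*1/(2*(-645 + (133 + 55))*(133 + 55)) - 1*(-211052) = -447449*1/(376*(-645 + 188)) + 211052 = -447449/(2*188*(-457)) + 211052 = -447449/(-171832) + 211052 = -447449*(-1/171832) + 211052 = 447449/171832 + 211052 = 36265934713/171832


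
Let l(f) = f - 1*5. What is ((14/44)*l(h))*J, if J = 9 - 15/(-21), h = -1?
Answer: -204/11 ≈ -18.545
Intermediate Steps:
J = 68/7 (J = 9 - 15*(-1/21) = 9 + 5/7 = 68/7 ≈ 9.7143)
l(f) = -5 + f (l(f) = f - 5 = -5 + f)
((14/44)*l(h))*J = ((14/44)*(-5 - 1))*(68/7) = ((14*(1/44))*(-6))*(68/7) = ((7/22)*(-6))*(68/7) = -21/11*68/7 = -204/11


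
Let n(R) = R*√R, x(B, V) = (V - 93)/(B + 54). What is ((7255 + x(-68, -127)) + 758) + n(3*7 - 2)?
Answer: 56201/7 + 19*√19 ≈ 8111.5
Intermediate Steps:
x(B, V) = (-93 + V)/(54 + B)
n(R) = R^(3/2)
((7255 + x(-68, -127)) + 758) + n(3*7 - 2) = ((7255 + (-93 - 127)/(54 - 68)) + 758) + (3*7 - 2)^(3/2) = ((7255 - 220/(-14)) + 758) + (21 - 2)^(3/2) = ((7255 - 1/14*(-220)) + 758) + 19^(3/2) = ((7255 + 110/7) + 758) + 19*√19 = (50895/7 + 758) + 19*√19 = 56201/7 + 19*√19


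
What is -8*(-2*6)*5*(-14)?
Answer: -6720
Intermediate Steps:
-8*(-2*6)*5*(-14) = -(-96)*5*(-14) = -8*(-60)*(-14) = 480*(-14) = -6720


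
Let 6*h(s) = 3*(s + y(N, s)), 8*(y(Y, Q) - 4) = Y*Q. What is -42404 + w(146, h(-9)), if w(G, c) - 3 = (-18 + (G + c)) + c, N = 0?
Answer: -42278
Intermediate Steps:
y(Y, Q) = 4 + Q*Y/8 (y(Y, Q) = 4 + (Y*Q)/8 = 4 + (Q*Y)/8 = 4 + Q*Y/8)
h(s) = 2 + s/2 (h(s) = (3*(s + (4 + (⅛)*s*0)))/6 = (3*(s + (4 + 0)))/6 = (3*(s + 4))/6 = (3*(4 + s))/6 = (12 + 3*s)/6 = 2 + s/2)
w(G, c) = -15 + G + 2*c (w(G, c) = 3 + ((-18 + (G + c)) + c) = 3 + ((-18 + G + c) + c) = 3 + (-18 + G + 2*c) = -15 + G + 2*c)
-42404 + w(146, h(-9)) = -42404 + (-15 + 146 + 2*(2 + (½)*(-9))) = -42404 + (-15 + 146 + 2*(2 - 9/2)) = -42404 + (-15 + 146 + 2*(-5/2)) = -42404 + (-15 + 146 - 5) = -42404 + 126 = -42278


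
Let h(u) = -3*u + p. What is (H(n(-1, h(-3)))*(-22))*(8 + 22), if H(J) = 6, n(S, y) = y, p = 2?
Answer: -3960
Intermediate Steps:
h(u) = 2 - 3*u (h(u) = -3*u + 2 = 2 - 3*u)
(H(n(-1, h(-3)))*(-22))*(8 + 22) = (6*(-22))*(8 + 22) = -132*30 = -3960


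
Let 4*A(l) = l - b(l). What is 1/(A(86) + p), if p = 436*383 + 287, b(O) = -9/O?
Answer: 344/57550005 ≈ 5.9774e-6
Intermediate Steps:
p = 167275 (p = 166988 + 287 = 167275)
A(l) = l/4 + 9/(4*l) (A(l) = (l - (-9)/l)/4 = (l + 9/l)/4 = l/4 + 9/(4*l))
1/(A(86) + p) = 1/((1/4)*(9 + 86**2)/86 + 167275) = 1/((1/4)*(1/86)*(9 + 7396) + 167275) = 1/((1/4)*(1/86)*7405 + 167275) = 1/(7405/344 + 167275) = 1/(57550005/344) = 344/57550005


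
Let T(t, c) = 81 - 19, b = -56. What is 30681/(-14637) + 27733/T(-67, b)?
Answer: 19239319/43214 ≈ 445.21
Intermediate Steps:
T(t, c) = 62
30681/(-14637) + 27733/T(-67, b) = 30681/(-14637) + 27733/62 = 30681*(-1/14637) + 27733*(1/62) = -1461/697 + 27733/62 = 19239319/43214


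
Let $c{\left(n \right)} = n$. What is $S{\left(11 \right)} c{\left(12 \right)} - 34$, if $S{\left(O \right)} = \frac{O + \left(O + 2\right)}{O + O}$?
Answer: $- \frac{230}{11} \approx -20.909$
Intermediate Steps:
$S{\left(O \right)} = \frac{2 + 2 O}{2 O}$ ($S{\left(O \right)} = \frac{O + \left(2 + O\right)}{2 O} = \left(2 + 2 O\right) \frac{1}{2 O} = \frac{2 + 2 O}{2 O}$)
$S{\left(11 \right)} c{\left(12 \right)} - 34 = \frac{1 + 11}{11} \cdot 12 - 34 = \frac{1}{11} \cdot 12 \cdot 12 - 34 = \frac{12}{11} \cdot 12 - 34 = \frac{144}{11} - 34 = - \frac{230}{11}$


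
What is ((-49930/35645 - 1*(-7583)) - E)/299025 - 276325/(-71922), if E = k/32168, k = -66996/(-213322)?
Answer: 6279102868475673468273/1623613188709441340900 ≈ 3.8674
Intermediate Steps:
k = 33498/106661 (k = -66996*(-1/213322) = 33498/106661 ≈ 0.31406)
E = 16749/1715535524 (E = (33498/106661)/32168 = (33498/106661)*(1/32168) = 16749/1715535524 ≈ 9.7631e-6)
((-49930/35645 - 1*(-7583)) - E)/299025 - 276325/(-71922) = ((-49930/35645 - 1*(-7583)) - 1*16749/1715535524)/299025 - 276325/(-71922) = ((-49930*1/35645 + 7583) - 16749/1715535524)*(1/299025) - 276325*(-1/71922) = ((-9986/7129 + 7583) - 16749/1715535524)*(1/299025) + 276325/71922 = (54049221/7129 - 16749/1715535524)*(1/299025) + 276325/71922 = (92723358550623183/12230052750596)*(1/299025) + 276325/71922 = 10302595394513687/406343502638552100 + 276325/71922 = 6279102868475673468273/1623613188709441340900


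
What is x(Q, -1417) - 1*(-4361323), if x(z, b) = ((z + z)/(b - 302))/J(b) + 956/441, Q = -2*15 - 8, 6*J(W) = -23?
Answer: 8449251922463/1937313 ≈ 4.3613e+6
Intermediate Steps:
J(W) = -23/6 (J(W) = (⅙)*(-23) = -23/6)
Q = -38 (Q = -30 - 8 = -38)
x(z, b) = 956/441 - 12*z/(23*(-302 + b)) (x(z, b) = ((z + z)/(b - 302))/(-23/6) + 956/441 = ((2*z)/(-302 + b))*(-6/23) + 956*(1/441) = (2*z/(-302 + b))*(-6/23) + 956/441 = -12*z/(23*(-302 + b)) + 956/441 = 956/441 - 12*z/(23*(-302 + b)))
x(Q, -1417) - 1*(-4361323) = 4*(-1660094 - 1323*(-38) + 5497*(-1417))/(10143*(-302 - 1417)) - 1*(-4361323) = (4/10143)*(-1660094 + 50274 - 7789249)/(-1719) + 4361323 = (4/10143)*(-1/1719)*(-9399069) + 4361323 = 4177364/1937313 + 4361323 = 8449251922463/1937313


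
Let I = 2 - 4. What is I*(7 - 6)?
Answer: -2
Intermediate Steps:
I = -2
I*(7 - 6) = -2*(7 - 6) = -2*1 = -2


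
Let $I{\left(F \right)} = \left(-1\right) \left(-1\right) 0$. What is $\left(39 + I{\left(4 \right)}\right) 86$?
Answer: $3354$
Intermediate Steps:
$I{\left(F \right)} = 0$ ($I{\left(F \right)} = 1 \cdot 0 = 0$)
$\left(39 + I{\left(4 \right)}\right) 86 = \left(39 + 0\right) 86 = 39 \cdot 86 = 3354$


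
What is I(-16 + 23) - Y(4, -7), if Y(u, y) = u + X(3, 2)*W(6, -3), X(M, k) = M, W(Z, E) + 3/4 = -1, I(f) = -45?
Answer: -175/4 ≈ -43.750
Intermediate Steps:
W(Z, E) = -7/4 (W(Z, E) = -3/4 - 1 = -7/4)
Y(u, y) = -21/4 + u (Y(u, y) = u + 3*(-7/4) = u - 21/4 = -21/4 + u)
I(-16 + 23) - Y(4, -7) = -45 - (-21/4 + 4) = -45 - 1*(-5/4) = -45 + 5/4 = -175/4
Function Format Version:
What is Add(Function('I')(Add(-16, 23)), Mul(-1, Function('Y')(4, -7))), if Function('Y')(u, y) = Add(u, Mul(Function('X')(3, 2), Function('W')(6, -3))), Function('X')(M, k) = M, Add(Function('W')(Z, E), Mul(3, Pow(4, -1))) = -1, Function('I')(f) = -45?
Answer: Rational(-175, 4) ≈ -43.750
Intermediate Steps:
Function('W')(Z, E) = Rational(-7, 4) (Function('W')(Z, E) = Add(Rational(-3, 4), -1) = Rational(-7, 4))
Function('Y')(u, y) = Add(Rational(-21, 4), u) (Function('Y')(u, y) = Add(u, Mul(3, Rational(-7, 4))) = Add(u, Rational(-21, 4)) = Add(Rational(-21, 4), u))
Add(Function('I')(Add(-16, 23)), Mul(-1, Function('Y')(4, -7))) = Add(-45, Mul(-1, Add(Rational(-21, 4), 4))) = Add(-45, Mul(-1, Rational(-5, 4))) = Add(-45, Rational(5, 4)) = Rational(-175, 4)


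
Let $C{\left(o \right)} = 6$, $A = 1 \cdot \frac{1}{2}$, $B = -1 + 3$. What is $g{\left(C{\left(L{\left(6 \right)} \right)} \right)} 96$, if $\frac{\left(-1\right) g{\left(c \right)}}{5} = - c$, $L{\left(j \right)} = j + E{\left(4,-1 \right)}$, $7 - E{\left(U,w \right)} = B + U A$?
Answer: $2880$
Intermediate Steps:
$B = 2$
$A = \frac{1}{2}$ ($A = 1 \cdot \frac{1}{2} = \frac{1}{2} \approx 0.5$)
$E{\left(U,w \right)} = 5 - \frac{U}{2}$ ($E{\left(U,w \right)} = 7 - \left(2 + U \frac{1}{2}\right) = 7 - \left(2 + \frac{U}{2}\right) = 5 - \frac{U}{2}$)
$L{\left(j \right)} = 3 + j$ ($L{\left(j \right)} = j + \left(5 - 2\right) = j + 3 = 3 + j$)
$g{\left(c \right)} = 5 c$ ($g{\left(c \right)} = - 5 \left(- c\right) = 5 c$)
$g{\left(C{\left(L{\left(6 \right)} \right)} \right)} 96 = 5 \cdot 6 \cdot 96 = 30 \cdot 96 = 2880$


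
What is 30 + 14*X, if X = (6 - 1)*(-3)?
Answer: -180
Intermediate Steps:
X = -15 (X = 5*(-3) = -15)
30 + 14*X = 30 + 14*(-15) = 30 - 210 = -180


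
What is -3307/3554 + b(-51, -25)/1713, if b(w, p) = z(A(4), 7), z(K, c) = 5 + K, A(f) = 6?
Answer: -5625797/6088002 ≈ -0.92408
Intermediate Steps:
b(w, p) = 11 (b(w, p) = 5 + 6 = 11)
-3307/3554 + b(-51, -25)/1713 = -3307/3554 + 11/1713 = -5625797/6088002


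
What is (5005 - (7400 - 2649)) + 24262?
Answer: 24516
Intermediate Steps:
(5005 - (7400 - 2649)) + 24262 = (5005 - 1*4751) + 24262 = (5005 - 4751) + 24262 = 254 + 24262 = 24516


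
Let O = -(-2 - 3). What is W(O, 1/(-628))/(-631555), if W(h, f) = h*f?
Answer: 1/79323308 ≈ 1.2607e-8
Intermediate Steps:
O = 5 (O = -1*(-5) = 5)
W(h, f) = f*h
W(O, 1/(-628))/(-631555) = (5/(-628))/(-631555) = -1/628*5*(-1/631555) = -5/628*(-1/631555) = 1/79323308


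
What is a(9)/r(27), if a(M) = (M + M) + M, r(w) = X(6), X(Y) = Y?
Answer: 9/2 ≈ 4.5000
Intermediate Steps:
r(w) = 6
a(M) = 3*M (a(M) = 2*M + M = 3*M)
a(9)/r(27) = (3*9)/6 = 27*(⅙) = 9/2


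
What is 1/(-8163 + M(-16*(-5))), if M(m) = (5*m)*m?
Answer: 1/23837 ≈ 4.1952e-5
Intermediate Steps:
M(m) = 5*m²
1/(-8163 + M(-16*(-5))) = 1/(-8163 + 5*(-16*(-5))²) = 1/(-8163 + 5*80²) = 1/(-8163 + 5*6400) = 1/(-8163 + 32000) = 1/23837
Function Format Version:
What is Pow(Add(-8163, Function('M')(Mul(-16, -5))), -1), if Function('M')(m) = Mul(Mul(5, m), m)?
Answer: Rational(1, 23837) ≈ 4.1952e-5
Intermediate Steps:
Function('M')(m) = Mul(5, Pow(m, 2))
Pow(Add(-8163, Function('M')(Mul(-16, -5))), -1) = Pow(Add(-8163, Mul(5, Pow(Mul(-16, -5), 2))), -1) = Pow(Add(-8163, Mul(5, Pow(80, 2))), -1) = Pow(Add(-8163, Mul(5, 6400)), -1) = Pow(Add(-8163, 32000), -1) = Pow(23837, -1) = Rational(1, 23837)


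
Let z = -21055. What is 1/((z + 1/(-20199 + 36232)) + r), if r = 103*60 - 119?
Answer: -16033/240398801 ≈ -6.6693e-5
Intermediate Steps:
r = 6061 (r = 6180 - 119 = 6061)
1/((z + 1/(-20199 + 36232)) + r) = 1/((-21055 + 1/(-20199 + 36232)) + 6061) = 1/((-21055 + 1/16033) + 6061) = 1/(-337574814/16033 + 6061) = 1/(-240398801/16033) = -16033/240398801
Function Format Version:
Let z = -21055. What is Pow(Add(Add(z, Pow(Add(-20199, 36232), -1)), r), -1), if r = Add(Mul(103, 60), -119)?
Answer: Rational(-16033, 240398801) ≈ -6.6693e-5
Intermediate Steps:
r = 6061 (r = Add(6180, -119) = 6061)
Pow(Add(Add(z, Pow(Add(-20199, 36232), -1)), r), -1) = Pow(Add(Add(-21055, Pow(Add(-20199, 36232), -1)), 6061), -1) = Pow(Add(Add(-21055, Pow(16033, -1)), 6061), -1) = Pow(Add(Add(-21055, Rational(1, 16033)), 6061), -1) = Pow(Add(Rational(-337574814, 16033), 6061), -1) = Pow(Rational(-240398801, 16033), -1) = Rational(-16033, 240398801)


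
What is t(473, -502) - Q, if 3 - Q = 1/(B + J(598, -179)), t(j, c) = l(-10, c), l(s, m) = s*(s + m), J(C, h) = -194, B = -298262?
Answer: 1527199351/298456 ≈ 5117.0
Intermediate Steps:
l(s, m) = s*(m + s)
t(j, c) = 100 - 10*c (t(j, c) = -10*(c - 10) = -10*(-10 + c) = 100 - 10*c)
Q = 895369/298456 (Q = 3 - 1/(-298262 - 194) = 3 - 1/(-298456) = 3 - 1*(-1/298456) = 3 + 1/298456 = 895369/298456 ≈ 3.0000)
t(473, -502) - Q = (100 - 10*(-502)) - 1*895369/298456 = (100 + 5020) - 895369/298456 = 5120 - 895369/298456 = 1527199351/298456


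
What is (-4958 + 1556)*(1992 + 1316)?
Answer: -11253816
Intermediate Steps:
(-4958 + 1556)*(1992 + 1316) = -3402*3308 = -11253816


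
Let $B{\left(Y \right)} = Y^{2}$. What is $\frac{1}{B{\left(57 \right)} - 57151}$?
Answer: $- \frac{1}{53902} \approx -1.8552 \cdot 10^{-5}$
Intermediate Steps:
$\frac{1}{B{\left(57 \right)} - 57151} = \frac{1}{57^{2} - 57151} = \frac{1}{3249 - 57151} = \frac{1}{-53902} = - \frac{1}{53902}$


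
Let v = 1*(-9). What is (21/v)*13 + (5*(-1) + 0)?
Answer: -106/3 ≈ -35.333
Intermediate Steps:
v = -9
(21/v)*13 + (5*(-1) + 0) = (21/(-9))*13 + (5*(-1) + 0) = (21*(-⅑))*13 + (-5 + 0) = -7/3*13 - 5 = -91/3 - 5 = -106/3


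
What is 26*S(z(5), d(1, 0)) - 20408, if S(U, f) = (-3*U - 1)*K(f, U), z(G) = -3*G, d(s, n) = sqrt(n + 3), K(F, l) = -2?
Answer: -22696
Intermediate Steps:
d(s, n) = sqrt(3 + n)
S(U, f) = 2 + 6*U (S(U, f) = (-3*U - 1)*(-2) = (-1 - 3*U)*(-2) = 2 + 6*U)
26*S(z(5), d(1, 0)) - 20408 = 26*(2 + 6*(-3*5)) - 20408 = 26*(2 + 6*(-15)) - 20408 = 26*(2 - 90) - 20408 = 26*(-88) - 20408 = -2288 - 20408 = -22696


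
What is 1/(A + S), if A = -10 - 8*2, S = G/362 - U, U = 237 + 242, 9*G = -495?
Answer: -362/182865 ≈ -0.0019796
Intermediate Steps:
G = -55 (G = (1/9)*(-495) = -55)
U = 479
S = -173453/362 (S = -55/362 - 1*479 = -55*1/362 - 479 = -55/362 - 479 = -173453/362 ≈ -479.15)
A = -26 (A = -10 - 16 = -26)
1/(A + S) = 1/(-26 - 173453/362) = 1/(-182865/362) = -362/182865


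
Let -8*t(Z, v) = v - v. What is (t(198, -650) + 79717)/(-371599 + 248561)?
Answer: -79717/123038 ≈ -0.64791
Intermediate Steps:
t(Z, v) = 0 (t(Z, v) = -(v - v)/8 = -1/8*0 = 0)
(t(198, -650) + 79717)/(-371599 + 248561) = (0 + 79717)/(-371599 + 248561) = 79717/(-123038) = 79717*(-1/123038) = -79717/123038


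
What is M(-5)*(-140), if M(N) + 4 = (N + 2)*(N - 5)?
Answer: -3640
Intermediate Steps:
M(N) = -4 + (-5 + N)*(2 + N) (M(N) = -4 + (N + 2)*(N - 5) = -4 + (2 + N)*(-5 + N) = -4 + (-5 + N)*(2 + N))
M(-5)*(-140) = (-14 + (-5)² - 3*(-5))*(-140) = (-14 + 25 + 15)*(-140) = 26*(-140) = -3640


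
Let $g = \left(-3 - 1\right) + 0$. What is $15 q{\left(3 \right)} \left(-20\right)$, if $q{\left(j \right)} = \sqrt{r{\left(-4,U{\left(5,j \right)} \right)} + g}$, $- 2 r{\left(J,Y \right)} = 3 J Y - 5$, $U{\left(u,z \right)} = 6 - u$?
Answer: $- 450 \sqrt{2} \approx -636.4$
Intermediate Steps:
$r{\left(J,Y \right)} = \frac{5}{2} - \frac{3 J Y}{2}$ ($r{\left(J,Y \right)} = - \frac{3 J Y - 5}{2} = - \frac{-5 + 3 J Y}{2} = \frac{5}{2} - \frac{3 J Y}{2}$)
$g = -4$ ($g = -4 + 0 = -4$)
$q{\left(j \right)} = \frac{3 \sqrt{2}}{2}$ ($q{\left(j \right)} = \sqrt{\left(\frac{5}{2} - - 6 \left(6 - 5\right)\right) - 4} = \sqrt{\left(\frac{5}{2} - \left(-6\right) 1\right) - 4} = \sqrt{\left(\frac{5}{2} + 6\right) - 4} = \sqrt{\frac{17}{2} - 4} = \sqrt{\frac{9}{2}} = \frac{3 \sqrt{2}}{2}$)
$15 q{\left(3 \right)} \left(-20\right) = 15 \frac{3 \sqrt{2}}{2} \left(-20\right) = \frac{45 \sqrt{2}}{2} \left(-20\right) = - 450 \sqrt{2}$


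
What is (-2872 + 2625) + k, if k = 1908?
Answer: 1661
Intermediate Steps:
(-2872 + 2625) + k = (-2872 + 2625) + 1908 = -247 + 1908 = 1661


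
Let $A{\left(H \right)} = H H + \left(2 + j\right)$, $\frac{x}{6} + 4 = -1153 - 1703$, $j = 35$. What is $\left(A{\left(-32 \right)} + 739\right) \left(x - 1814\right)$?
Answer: $-34153200$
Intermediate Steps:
$x = -17160$ ($x = -24 + 6 \left(-1153 - 1703\right) = -24 + 6 \left(-2856\right) = -24 - 17136 = -17160$)
$A{\left(H \right)} = 37 + H^{2}$ ($A{\left(H \right)} = H H + \left(2 + 35\right) = H^{2} + 37 = 37 + H^{2}$)
$\left(A{\left(-32 \right)} + 739\right) \left(x - 1814\right) = \left(\left(37 + \left(-32\right)^{2}\right) + 739\right) \left(-17160 - 1814\right) = \left(\left(37 + 1024\right) + 739\right) \left(-18974\right) = \left(1061 + 739\right) \left(-18974\right) = 1800 \left(-18974\right) = -34153200$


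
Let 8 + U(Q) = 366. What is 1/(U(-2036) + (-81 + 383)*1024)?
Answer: 1/309606 ≈ 3.2299e-6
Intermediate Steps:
U(Q) = 358 (U(Q) = -8 + 366 = 358)
1/(U(-2036) + (-81 + 383)*1024) = 1/(358 + (-81 + 383)*1024) = 1/(358 + 302*1024) = 1/(358 + 309248) = 1/309606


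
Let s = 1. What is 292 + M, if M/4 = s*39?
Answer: 448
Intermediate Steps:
M = 156 (M = 4*(1*39) = 4*39 = 156)
292 + M = 292 + 156 = 448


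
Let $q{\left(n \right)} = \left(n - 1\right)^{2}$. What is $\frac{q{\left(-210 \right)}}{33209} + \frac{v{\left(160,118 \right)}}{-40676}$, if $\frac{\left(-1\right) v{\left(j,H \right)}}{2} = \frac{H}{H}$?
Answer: $\frac{905501307}{675404642} \approx 1.3407$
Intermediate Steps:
$v{\left(j,H \right)} = -2$ ($v{\left(j,H \right)} = - 2 \frac{H}{H} = \left(-2\right) 1 = -2$)
$q{\left(n \right)} = \left(-1 + n\right)^{2}$
$\frac{q{\left(-210 \right)}}{33209} + \frac{v{\left(160,118 \right)}}{-40676} = \frac{\left(-1 - 210\right)^{2}}{33209} - \frac{2}{-40676} = \left(-211\right)^{2} \cdot \frac{1}{33209} - - \frac{1}{20338} = 44521 \cdot \frac{1}{33209} + \frac{1}{20338} = \frac{44521}{33209} + \frac{1}{20338} = \frac{905501307}{675404642}$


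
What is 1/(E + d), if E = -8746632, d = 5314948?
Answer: -1/3431684 ≈ -2.9140e-7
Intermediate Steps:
1/(E + d) = 1/(-8746632 + 5314948) = 1/(-3431684) = -1/3431684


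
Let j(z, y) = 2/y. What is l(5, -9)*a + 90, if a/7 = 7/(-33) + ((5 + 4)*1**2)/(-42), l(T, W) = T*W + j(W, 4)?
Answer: 29413/132 ≈ 222.83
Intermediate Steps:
l(T, W) = 1/2 + T*W (l(T, W) = T*W + 2/4 = T*W + 2*(1/4) = T*W + 1/2 = 1/2 + T*W)
a = -197/66 (a = 7*(7/(-33) + ((5 + 4)*1**2)/(-42)) = 7*(7*(-1/33) + (9*1)*(-1/42)) = 7*(-7/33 + 9*(-1/42)) = 7*(-7/33 - 3/14) = 7*(-197/462) = -197/66 ≈ -2.9848)
l(5, -9)*a + 90 = (1/2 + 5*(-9))*(-197/66) + 90 = (1/2 - 45)*(-197/66) + 90 = -89/2*(-197/66) + 90 = 17533/132 + 90 = 29413/132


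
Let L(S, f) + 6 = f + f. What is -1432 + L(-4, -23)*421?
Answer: -23324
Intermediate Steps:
L(S, f) = -6 + 2*f (L(S, f) = -6 + (f + f) = -6 + 2*f)
-1432 + L(-4, -23)*421 = -1432 + (-6 + 2*(-23))*421 = -1432 + (-6 - 46)*421 = -1432 - 52*421 = -1432 - 21892 = -23324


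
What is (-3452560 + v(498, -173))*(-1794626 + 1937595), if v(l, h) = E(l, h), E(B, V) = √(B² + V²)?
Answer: -493609050640 + 142969*√277933 ≈ -4.9353e+11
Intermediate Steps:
v(l, h) = √(h² + l²) (v(l, h) = √(l² + h²) = √(h² + l²))
(-3452560 + v(498, -173))*(-1794626 + 1937595) = (-3452560 + √((-173)² + 498²))*(-1794626 + 1937595) = (-3452560 + √(29929 + 248004))*142969 = (-3452560 + √277933)*142969 = -493609050640 + 142969*√277933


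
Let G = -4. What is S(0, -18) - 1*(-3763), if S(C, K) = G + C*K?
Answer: 3759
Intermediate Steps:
S(C, K) = -4 + C*K
S(0, -18) - 1*(-3763) = (-4 + 0*(-18)) - 1*(-3763) = (-4 + 0) + 3763 = -4 + 3763 = 3759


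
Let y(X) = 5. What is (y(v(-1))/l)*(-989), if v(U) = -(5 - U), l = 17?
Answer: -4945/17 ≈ -290.88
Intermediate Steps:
v(U) = -5 + U
(y(v(-1))/l)*(-989) = (5/17)*(-989) = -4945/17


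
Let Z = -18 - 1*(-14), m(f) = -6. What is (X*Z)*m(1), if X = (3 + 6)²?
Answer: 1944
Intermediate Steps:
X = 81 (X = 9² = 81)
Z = -4 (Z = -18 + 14 = -4)
(X*Z)*m(1) = (81*(-4))*(-6) = -324*(-6) = 1944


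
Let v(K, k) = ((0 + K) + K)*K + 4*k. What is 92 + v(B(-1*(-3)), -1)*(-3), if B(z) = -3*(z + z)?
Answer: -1840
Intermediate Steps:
B(z) = -6*z
v(K, k) = 2*K² + 4*k (v(K, k) = (K + K)*K + 4*k = (2*K)*K + 4*k = 2*K² + 4*k)
92 + v(B(-1*(-3)), -1)*(-3) = 92 + (2*(-(-6)*(-3))² + 4*(-1))*(-3) = 92 + (2*(-6*3)² - 4)*(-3) = 92 + (2*(-18)² - 4)*(-3) = 92 + (2*324 - 4)*(-3) = 92 + (648 - 4)*(-3) = 92 + 644*(-3) = 92 - 1932 = -1840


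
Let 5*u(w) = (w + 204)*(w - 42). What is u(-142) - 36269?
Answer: -192753/5 ≈ -38551.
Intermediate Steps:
u(w) = (-42 + w)*(204 + w)/5 (u(w) = ((w + 204)*(w - 42))/5 = ((204 + w)*(-42 + w))/5 = ((-42 + w)*(204 + w))/5 = (-42 + w)*(204 + w)/5)
u(-142) - 36269 = (-8568/5 + (⅕)*(-142)² + (162/5)*(-142)) - 36269 = (-8568/5 + (⅕)*20164 - 23004/5) - 36269 = (-8568/5 + 20164/5 - 23004/5) - 36269 = -11408/5 - 36269 = -192753/5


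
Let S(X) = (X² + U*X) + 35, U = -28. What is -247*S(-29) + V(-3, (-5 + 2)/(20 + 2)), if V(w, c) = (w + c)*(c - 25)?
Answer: -201758867/484 ≈ -4.1686e+5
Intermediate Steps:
V(w, c) = (-25 + c)*(c + w) (V(w, c) = (c + w)*(-25 + c) = (-25 + c)*(c + w))
S(X) = 35 + X² - 28*X (S(X) = (X² - 28*X) + 35 = 35 + X² - 28*X)
-247*S(-29) + V(-3, (-5 + 2)/(20 + 2)) = -247*(35 + (-29)² - 28*(-29)) + (((-5 + 2)/(20 + 2))² - 25*(-5 + 2)/(20 + 2) - 25*(-3) + ((-5 + 2)/(20 + 2))*(-3)) = -247*(35 + 841 + 812) + ((-3/22)² - (-75)/22 + 75 - 3/22*(-3)) = -247*1688 + ((-3*1/22)² - (-75)/22 + 75 - 3*1/22*(-3)) = -416936 + ((-3/22)² - 25*(-3/22) + 75 - 3/22*(-3)) = -416936 + (9/484 + 75/22 + 75 + 9/22) = -416936 + 38157/484 = -201758867/484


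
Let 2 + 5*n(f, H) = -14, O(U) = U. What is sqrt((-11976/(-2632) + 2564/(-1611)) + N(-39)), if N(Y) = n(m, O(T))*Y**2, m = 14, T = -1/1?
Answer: I*sqrt(3795731607058195)/883365 ≈ 69.744*I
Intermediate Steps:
T = -1 (T = -1*1 = -1)
n(f, H) = -16/5 (n(f, H) = -2/5 + (1/5)*(-14) = -2/5 - 14/5 = -16/5)
N(Y) = -16*Y**2/5
sqrt((-11976/(-2632) + 2564/(-1611)) + N(-39)) = sqrt((-11976/(-2632) + 2564/(-1611)) - 16/5*(-39)**2) = sqrt((-11976*(-1/2632) + 2564*(-1/1611)) - 16/5*1521) = sqrt((1497/329 - 2564/1611) - 24336/5) = sqrt(1568111/530019 - 24336/5) = sqrt(-12890701829/2650095) = I*sqrt(3795731607058195)/883365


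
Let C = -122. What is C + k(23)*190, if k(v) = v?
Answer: 4248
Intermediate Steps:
C + k(23)*190 = -122 + 23*190 = -122 + 4370 = 4248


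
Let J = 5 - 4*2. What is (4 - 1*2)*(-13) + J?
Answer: -29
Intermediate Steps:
J = -3 (J = 5 - 8 = -3)
(4 - 1*2)*(-13) + J = (4 - 1*2)*(-13) - 3 = (4 - 2)*(-13) - 3 = 2*(-13) - 3 = -26 - 3 = -29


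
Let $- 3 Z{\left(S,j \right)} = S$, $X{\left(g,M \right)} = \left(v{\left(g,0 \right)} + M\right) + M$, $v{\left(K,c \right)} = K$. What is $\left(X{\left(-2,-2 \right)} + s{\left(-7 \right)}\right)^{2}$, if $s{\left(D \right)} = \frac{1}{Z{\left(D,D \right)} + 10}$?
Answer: $\frac{47961}{1369} \approx 35.034$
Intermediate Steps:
$X{\left(g,M \right)} = g + 2 M$ ($X{\left(g,M \right)} = \left(g + M\right) + M = \left(M + g\right) + M = g + 2 M$)
$Z{\left(S,j \right)} = - \frac{S}{3}$
$s{\left(D \right)} = \frac{1}{10 - \frac{D}{3}}$ ($s{\left(D \right)} = \frac{1}{- \frac{D}{3} + 10} = \frac{1}{10 - \frac{D}{3}}$)
$\left(X{\left(-2,-2 \right)} + s{\left(-7 \right)}\right)^{2} = \left(\left(-2 + 2 \left(-2\right)\right) - \frac{3}{-30 - 7}\right)^{2} = \left(\left(-2 - 4\right) - \frac{3}{-37}\right)^{2} = \left(-6 - - \frac{3}{37}\right)^{2} = \left(-6 + \frac{3}{37}\right)^{2} = \left(- \frac{219}{37}\right)^{2} = \frac{47961}{1369}$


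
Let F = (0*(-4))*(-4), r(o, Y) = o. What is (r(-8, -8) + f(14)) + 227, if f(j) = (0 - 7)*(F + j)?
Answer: 121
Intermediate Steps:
F = 0 (F = 0*(-4) = 0)
f(j) = -7*j (f(j) = (0 - 7)*(0 + j) = -7*j)
(r(-8, -8) + f(14)) + 227 = (-8 - 7*14) + 227 = (-8 - 98) + 227 = -106 + 227 = 121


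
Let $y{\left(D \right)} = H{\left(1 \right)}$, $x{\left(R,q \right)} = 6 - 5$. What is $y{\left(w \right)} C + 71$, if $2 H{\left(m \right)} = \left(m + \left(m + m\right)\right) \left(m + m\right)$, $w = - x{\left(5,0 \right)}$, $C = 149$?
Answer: $518$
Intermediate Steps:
$x{\left(R,q \right)} = 1$
$w = -1$ ($w = \left(-1\right) 1 = -1$)
$H{\left(m \right)} = 3 m^{2}$ ($H{\left(m \right)} = \frac{\left(m + \left(m + m\right)\right) \left(m + m\right)}{2} = \frac{\left(m + 2 m\right) 2 m}{2} = \frac{3 m 2 m}{2} = \frac{6 m^{2}}{2} = 3 m^{2}$)
$y{\left(D \right)} = 3$ ($y{\left(D \right)} = 3 \cdot 1^{2} = 3 \cdot 1 = 3$)
$y{\left(w \right)} C + 71 = 3 \cdot 149 + 71 = 447 + 71 = 518$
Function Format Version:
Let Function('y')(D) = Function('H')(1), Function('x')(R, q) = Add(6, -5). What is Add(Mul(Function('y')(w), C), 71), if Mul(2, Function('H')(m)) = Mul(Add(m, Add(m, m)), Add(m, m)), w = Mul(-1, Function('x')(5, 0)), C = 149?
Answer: 518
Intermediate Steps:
Function('x')(R, q) = 1
w = -1 (w = Mul(-1, 1) = -1)
Function('H')(m) = Mul(3, Pow(m, 2)) (Function('H')(m) = Mul(Rational(1, 2), Mul(Add(m, Add(m, m)), Add(m, m))) = Mul(Rational(1, 2), Mul(Add(m, Mul(2, m)), Mul(2, m))) = Mul(Rational(1, 2), Mul(Mul(3, m), Mul(2, m))) = Mul(Rational(1, 2), Mul(6, Pow(m, 2))) = Mul(3, Pow(m, 2)))
Function('y')(D) = 3 (Function('y')(D) = Mul(3, Pow(1, 2)) = Mul(3, 1) = 3)
Add(Mul(Function('y')(w), C), 71) = Add(Mul(3, 149), 71) = Add(447, 71) = 518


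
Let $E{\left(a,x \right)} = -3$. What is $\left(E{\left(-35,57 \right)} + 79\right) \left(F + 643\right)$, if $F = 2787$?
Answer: $260680$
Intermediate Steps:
$\left(E{\left(-35,57 \right)} + 79\right) \left(F + 643\right) = \left(-3 + 79\right) \left(2787 + 643\right) = 76 \cdot 3430 = 260680$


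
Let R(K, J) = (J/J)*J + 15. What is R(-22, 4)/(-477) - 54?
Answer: -25777/477 ≈ -54.040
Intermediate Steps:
R(K, J) = 15 + J (R(K, J) = 1*J + 15 = J + 15 = 15 + J)
R(-22, 4)/(-477) - 54 = (15 + 4)/(-477) - 54 = 19*(-1/477) - 54 = -19/477 - 54 = -25777/477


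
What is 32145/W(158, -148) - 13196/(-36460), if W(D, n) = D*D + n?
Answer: 124956553/75399280 ≈ 1.6573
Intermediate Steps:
W(D, n) = n + D**2 (W(D, n) = D**2 + n = n + D**2)
32145/W(158, -148) - 13196/(-36460) = 32145/(-148 + 158**2) - 13196/(-36460) = 32145/(-148 + 24964) - 13196*(-1/36460) = 32145/24816 + 3299/9115 = 32145*(1/24816) + 3299/9115 = 10715/8272 + 3299/9115 = 124956553/75399280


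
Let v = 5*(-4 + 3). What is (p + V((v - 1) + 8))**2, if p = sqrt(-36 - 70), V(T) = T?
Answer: (2 + I*sqrt(106))**2 ≈ -102.0 + 41.182*I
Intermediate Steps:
v = -5 (v = 5*(-1) = -5)
p = I*sqrt(106) (p = sqrt(-106) = I*sqrt(106) ≈ 10.296*I)
(p + V((v - 1) + 8))**2 = (I*sqrt(106) + ((-5 - 1) + 8))**2 = (I*sqrt(106) + (-6 + 8))**2 = (I*sqrt(106) + 2)**2 = (2 + I*sqrt(106))**2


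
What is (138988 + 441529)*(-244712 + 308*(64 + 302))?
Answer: -76618955728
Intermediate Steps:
(138988 + 441529)*(-244712 + 308*(64 + 302)) = 580517*(-244712 + 308*366) = 580517*(-244712 + 112728) = 580517*(-131984) = -76618955728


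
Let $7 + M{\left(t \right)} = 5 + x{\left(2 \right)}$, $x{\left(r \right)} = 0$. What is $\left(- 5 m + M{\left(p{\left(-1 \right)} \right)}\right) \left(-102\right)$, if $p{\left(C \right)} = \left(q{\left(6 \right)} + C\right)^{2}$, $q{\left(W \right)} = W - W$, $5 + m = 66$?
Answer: $31314$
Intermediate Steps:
$m = 61$ ($m = -5 + 66 = 61$)
$q{\left(W \right)} = 0$
$p{\left(C \right)} = C^{2}$ ($p{\left(C \right)} = \left(0 + C\right)^{2} = C^{2}$)
$M{\left(t \right)} = -2$ ($M{\left(t \right)} = -7 + \left(5 + 0\right) = -7 + 5 = -2$)
$\left(- 5 m + M{\left(p{\left(-1 \right)} \right)}\right) \left(-102\right) = \left(\left(-5\right) 61 - 2\right) \left(-102\right) = \left(-305 - 2\right) \left(-102\right) = \left(-307\right) \left(-102\right) = 31314$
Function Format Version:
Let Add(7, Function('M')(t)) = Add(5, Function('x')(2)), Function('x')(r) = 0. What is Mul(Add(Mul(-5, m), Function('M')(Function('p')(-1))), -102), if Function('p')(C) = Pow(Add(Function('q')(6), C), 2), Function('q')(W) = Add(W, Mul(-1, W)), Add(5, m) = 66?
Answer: 31314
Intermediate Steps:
m = 61 (m = Add(-5, 66) = 61)
Function('q')(W) = 0
Function('p')(C) = Pow(C, 2) (Function('p')(C) = Pow(Add(0, C), 2) = Pow(C, 2))
Function('M')(t) = -2 (Function('M')(t) = Add(-7, Add(5, 0)) = Add(-7, 5) = -2)
Mul(Add(Mul(-5, m), Function('M')(Function('p')(-1))), -102) = Mul(Add(Mul(-5, 61), -2), -102) = Mul(Add(-305, -2), -102) = Mul(-307, -102) = 31314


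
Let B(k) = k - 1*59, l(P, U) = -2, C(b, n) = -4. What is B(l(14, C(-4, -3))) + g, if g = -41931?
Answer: -41992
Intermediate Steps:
B(k) = -59 + k (B(k) = k - 59 = -59 + k)
B(l(14, C(-4, -3))) + g = (-59 - 2) - 41931 = -61 - 41931 = -41992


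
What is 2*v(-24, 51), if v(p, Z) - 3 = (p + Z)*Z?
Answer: 2760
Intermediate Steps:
v(p, Z) = 3 + Z*(Z + p) (v(p, Z) = 3 + (p + Z)*Z = 3 + (Z + p)*Z = 3 + Z*(Z + p))
2*v(-24, 51) = 2*(3 + 51² + 51*(-24)) = 2*(3 + 2601 - 1224) = 2*1380 = 2760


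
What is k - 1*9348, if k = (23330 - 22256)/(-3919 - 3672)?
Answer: -70961742/7591 ≈ -9348.1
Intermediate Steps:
k = -1074/7591 (k = 1074/(-7591) = 1074*(-1/7591) = -1074/7591 ≈ -0.14148)
k - 1*9348 = -1074/7591 - 1*9348 = -1074/7591 - 9348 = -70961742/7591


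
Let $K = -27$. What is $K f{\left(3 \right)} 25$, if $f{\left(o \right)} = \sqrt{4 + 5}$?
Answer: $-2025$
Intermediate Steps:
$f{\left(o \right)} = 3$ ($f{\left(o \right)} = \sqrt{9} = 3$)
$K f{\left(3 \right)} 25 = \left(-27\right) 3 \cdot 25 = \left(-81\right) 25 = -2025$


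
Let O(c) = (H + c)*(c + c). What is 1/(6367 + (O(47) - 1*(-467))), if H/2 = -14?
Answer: 1/8620 ≈ 0.00011601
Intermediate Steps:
H = -28 (H = 2*(-14) = -28)
O(c) = 2*c*(-28 + c) (O(c) = (-28 + c)*(c + c) = (-28 + c)*(2*c) = 2*c*(-28 + c))
1/(6367 + (O(47) - 1*(-467))) = 1/(6367 + (2*47*(-28 + 47) - 1*(-467))) = 1/(6367 + (2*47*19 + 467)) = 1/(6367 + (1786 + 467)) = 1/(6367 + 2253) = 1/8620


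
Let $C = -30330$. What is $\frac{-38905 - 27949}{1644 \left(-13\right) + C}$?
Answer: $\frac{33427}{25851} \approx 1.2931$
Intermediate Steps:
$\frac{-38905 - 27949}{1644 \left(-13\right) + C} = \frac{-38905 - 27949}{1644 \left(-13\right) - 30330} = - \frac{66854}{-21372 - 30330} = - \frac{66854}{-51702} = \left(-66854\right) \left(- \frac{1}{51702}\right) = \frac{33427}{25851}$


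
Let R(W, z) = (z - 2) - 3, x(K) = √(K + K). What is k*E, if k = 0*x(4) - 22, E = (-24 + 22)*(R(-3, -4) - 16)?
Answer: -1100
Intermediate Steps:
x(K) = √2*√K (x(K) = √(2*K) = √2*√K)
R(W, z) = -5 + z (R(W, z) = (-2 + z) - 3 = -5 + z)
E = 50 (E = (-24 + 22)*((-5 - 4) - 16) = -2*(-9 - 16) = -2*(-25) = 50)
k = -22 (k = 0*(√2*√4) - 22 = 0*(√2*2) - 22 = 0*(2*√2) - 22 = 0 - 22 = -22)
k*E = -22*50 = -1100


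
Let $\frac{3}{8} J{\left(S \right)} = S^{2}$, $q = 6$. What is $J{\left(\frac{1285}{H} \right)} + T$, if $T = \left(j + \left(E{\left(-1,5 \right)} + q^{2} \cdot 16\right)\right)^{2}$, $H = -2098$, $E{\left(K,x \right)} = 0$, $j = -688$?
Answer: $\frac{41413592882}{3301203} \approx 12545.0$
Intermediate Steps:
$J{\left(S \right)} = \frac{8 S^{2}}{3}$
$T = 12544$ ($T = \left(-688 + \left(0 + 6^{2} \cdot 16\right)\right)^{2} = \left(-688 + \left(0 + 36 \cdot 16\right)\right)^{2} = \left(-688 + \left(0 + 576\right)\right)^{2} = \left(-688 + 576\right)^{2} = \left(-112\right)^{2} = 12544$)
$J{\left(\frac{1285}{H} \right)} + T = \frac{8 \left(\frac{1285}{-2098}\right)^{2}}{3} + 12544 = \frac{8 \left(1285 \left(- \frac{1}{2098}\right)\right)^{2}}{3} + 12544 = \frac{8 \left(- \frac{1285}{2098}\right)^{2}}{3} + 12544 = \frac{8}{3} \cdot \frac{1651225}{4401604} + 12544 = \frac{3302450}{3301203} + 12544 = \frac{41413592882}{3301203}$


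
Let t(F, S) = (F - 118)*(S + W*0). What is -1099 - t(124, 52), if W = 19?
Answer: -1411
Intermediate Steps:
t(F, S) = S*(-118 + F) (t(F, S) = (F - 118)*(S + 19*0) = (-118 + F)*(S + 0) = (-118 + F)*S = S*(-118 + F))
-1099 - t(124, 52) = -1099 - 52*(-118 + 124) = -1099 - 52*6 = -1099 - 1*312 = -1099 - 312 = -1411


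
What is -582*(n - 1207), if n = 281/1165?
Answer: 818218668/1165 ≈ 7.0233e+5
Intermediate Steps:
n = 281/1165 (n = 281*(1/1165) = 281/1165 ≈ 0.24120)
-582*(n - 1207) = -582*(281/1165 - 1207) = -582*(-1405874/1165) = 818218668/1165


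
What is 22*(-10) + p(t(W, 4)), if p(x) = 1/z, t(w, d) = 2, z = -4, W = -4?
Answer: -881/4 ≈ -220.25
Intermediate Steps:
p(x) = -¼ (p(x) = 1/(-4) = -¼)
22*(-10) + p(t(W, 4)) = 22*(-10) - ¼ = -220 - ¼ = -881/4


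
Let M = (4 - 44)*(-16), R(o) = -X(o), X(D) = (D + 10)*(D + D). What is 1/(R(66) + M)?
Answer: -1/9392 ≈ -0.00010647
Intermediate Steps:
X(D) = 2*D*(10 + D) (X(D) = (10 + D)*(2*D) = 2*D*(10 + D))
R(o) = -2*o*(10 + o)
M = 640 (M = -40*(-16) = 640)
1/(R(66) + M) = 1/(-2*66*(10 + 66) + 640) = 1/(-2*66*76 + 640) = 1/(-10032 + 640) = 1/(-9392) = -1/9392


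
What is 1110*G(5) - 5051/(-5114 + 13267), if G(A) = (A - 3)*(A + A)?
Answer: 180991549/8153 ≈ 22199.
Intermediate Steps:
G(A) = 2*A*(-3 + A) (G(A) = (-3 + A)*(2*A) = 2*A*(-3 + A))
1110*G(5) - 5051/(-5114 + 13267) = 1110*(2*5*(-3 + 5)) - 5051/(-5114 + 13267) = 1110*(2*5*2) - 5051/8153 = 1110*20 - 5051/8153 = 22200 - 1*5051/8153 = 22200 - 5051/8153 = 180991549/8153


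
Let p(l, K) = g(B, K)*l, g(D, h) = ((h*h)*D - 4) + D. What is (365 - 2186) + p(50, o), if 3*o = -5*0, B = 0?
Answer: -2021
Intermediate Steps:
g(D, h) = -4 + D + D*h² (g(D, h) = (h²*D - 4) + D = (D*h² - 4) + D = (-4 + D*h²) + D = -4 + D + D*h²)
o = 0 (o = (-5*0)/3 = (⅓)*0 = 0)
p(l, K) = -4*l (p(l, K) = (-4 + 0 + 0*K²)*l = (-4 + 0 + 0)*l = -4*l)
(365 - 2186) + p(50, o) = (365 - 2186) - 4*50 = -1821 - 200 = -2021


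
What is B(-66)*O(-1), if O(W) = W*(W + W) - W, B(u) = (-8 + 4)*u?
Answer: 792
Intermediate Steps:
B(u) = -4*u
O(W) = -W + 2*W**2 (O(W) = W*(2*W) - W = 2*W**2 - W = -W + 2*W**2)
B(-66)*O(-1) = (-4*(-66))*(-(-1 + 2*(-1))) = 264*(-(-1 - 2)) = 264*(-1*(-3)) = 264*3 = 792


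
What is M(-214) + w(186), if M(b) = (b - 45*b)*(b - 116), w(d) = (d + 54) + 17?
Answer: -3107023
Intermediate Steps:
w(d) = 71 + d (w(d) = (54 + d) + 17 = 71 + d)
M(b) = -44*b*(-116 + b) (M(b) = (-44*b)*(-116 + b) = -44*b*(-116 + b))
M(-214) + w(186) = 44*(-214)*(116 - 1*(-214)) + (71 + 186) = 44*(-214)*(116 + 214) + 257 = 44*(-214)*330 + 257 = -3107280 + 257 = -3107023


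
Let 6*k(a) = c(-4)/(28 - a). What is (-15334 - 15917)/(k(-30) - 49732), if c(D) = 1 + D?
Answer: 1208372/1922971 ≈ 0.62839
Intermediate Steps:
k(a) = -1/(2*(28 - a)) (k(a) = ((1 - 4)/(28 - a))/6 = (-3/(28 - a))/6 = -1/(2*(28 - a)))
(-15334 - 15917)/(k(-30) - 49732) = (-15334 - 15917)/(1/(2*(-28 - 30)) - 49732) = -31251/((½)/(-58) - 49732) = -31251/((½)*(-1/58) - 49732) = -31251/(-1/116 - 49732) = -31251/(-5768913/116) = -31251*(-116/5768913) = 1208372/1922971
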